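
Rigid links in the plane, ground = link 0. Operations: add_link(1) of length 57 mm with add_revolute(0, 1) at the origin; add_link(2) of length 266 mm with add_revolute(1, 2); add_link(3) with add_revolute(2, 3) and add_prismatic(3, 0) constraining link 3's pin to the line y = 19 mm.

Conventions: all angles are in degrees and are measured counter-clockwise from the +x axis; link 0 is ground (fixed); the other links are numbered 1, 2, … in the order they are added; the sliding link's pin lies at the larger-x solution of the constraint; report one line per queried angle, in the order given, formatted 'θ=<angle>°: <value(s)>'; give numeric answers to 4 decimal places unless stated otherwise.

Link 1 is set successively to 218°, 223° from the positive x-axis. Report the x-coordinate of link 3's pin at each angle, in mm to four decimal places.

geometry: r = 57 mm, L = 266 mm, e = 19 mm
θ=218°: crank pin P = (r cos θ, r sin θ) = (-44.916613, -35.092704)
θ=218°: h = r sin θ − e = -35.092704 − 19 = -54.092704
θ=218°: x = r cos θ + √(L² − h²) = -44.916613 + 260.441892 = 215.525280
θ=223°: crank pin P = (r cos θ, r sin θ) = (-41.687161, -38.873907)
θ=223°: h = r sin θ − e = -38.873907 − 19 = -57.873907
θ=223°: x = r cos θ + √(L² − h²) = -41.687161 + 259.627832 = 217.940671

θ=218°: 215.5253
θ=223°: 217.9407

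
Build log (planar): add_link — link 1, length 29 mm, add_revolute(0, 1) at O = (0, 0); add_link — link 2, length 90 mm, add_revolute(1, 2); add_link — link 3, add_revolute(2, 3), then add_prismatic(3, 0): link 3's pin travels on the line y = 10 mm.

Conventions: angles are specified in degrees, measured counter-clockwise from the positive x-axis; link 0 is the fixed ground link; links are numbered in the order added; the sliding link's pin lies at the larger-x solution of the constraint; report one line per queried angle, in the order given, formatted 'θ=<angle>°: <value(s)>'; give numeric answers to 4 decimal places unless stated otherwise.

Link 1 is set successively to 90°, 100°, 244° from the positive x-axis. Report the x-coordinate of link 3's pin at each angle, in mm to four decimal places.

geometry: r = 29 mm, L = 90 mm, e = 10 mm
θ=90°: crank pin P = (r cos θ, r sin θ) = (0.000000, 29.000000)
θ=90°: h = r sin θ − e = 29.000000 − 10 = 19.000000
θ=90°: x = r cos θ + √(L² − h²) = 0.000000 + 87.971586 = 87.971586
θ=100°: crank pin P = (r cos θ, r sin θ) = (-5.035797, 28.559425)
θ=100°: h = r sin θ − e = 28.559425 − 10 = 18.559425
θ=100°: x = r cos θ + √(L² − h²) = -5.035797 + 88.065588 = 83.029791
θ=244°: crank pin P = (r cos θ, r sin θ) = (-12.712763, -26.065027)
θ=244°: h = r sin θ − e = -26.065027 − 10 = -36.065027
θ=244°: x = r cos θ + √(L² − h²) = -12.712763 + 82.457952 = 69.745188

θ=90°: 87.9716
θ=100°: 83.0298
θ=244°: 69.7452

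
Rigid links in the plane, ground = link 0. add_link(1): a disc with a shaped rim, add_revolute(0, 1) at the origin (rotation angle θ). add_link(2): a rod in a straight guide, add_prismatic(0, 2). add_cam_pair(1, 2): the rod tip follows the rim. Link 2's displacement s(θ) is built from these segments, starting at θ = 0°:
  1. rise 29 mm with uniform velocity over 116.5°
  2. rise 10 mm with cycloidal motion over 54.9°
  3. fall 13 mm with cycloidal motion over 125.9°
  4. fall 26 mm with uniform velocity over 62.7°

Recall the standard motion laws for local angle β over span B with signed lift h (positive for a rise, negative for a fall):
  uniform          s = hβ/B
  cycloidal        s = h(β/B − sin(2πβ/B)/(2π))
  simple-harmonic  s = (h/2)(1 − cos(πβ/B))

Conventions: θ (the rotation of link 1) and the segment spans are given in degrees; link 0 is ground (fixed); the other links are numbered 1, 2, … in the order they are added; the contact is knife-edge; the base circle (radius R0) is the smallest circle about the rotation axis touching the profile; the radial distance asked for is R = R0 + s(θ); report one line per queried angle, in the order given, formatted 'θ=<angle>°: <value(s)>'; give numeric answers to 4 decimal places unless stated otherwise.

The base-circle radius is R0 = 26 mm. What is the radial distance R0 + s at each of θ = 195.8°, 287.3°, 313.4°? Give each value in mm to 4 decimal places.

segment 1 (0° to 116.5°, uniform, h = 29) is passed completely: s = 0.0000 + (29) = 29.0000
segment 2 (116.5° to 171.4°, cycloidal, h = 10) is passed completely: s = 29.0000 + (10) = 39.0000
θ = 195.8° falls in segment 3 (171.4° to 297.3°, cycloidal, h = -13): β = 195.8 − 171.4 = 24.4°, B = 125.9°; Δs = -13·(0.1938 − sin(2π·0.1938)/(2π)) = -0.5781; s = 39.0000 − 0.5781 = 38.4219
θ = 287.3° falls in segment 3 (171.4° to 297.3°, cycloidal, h = -13): β = 287.3 − 171.4 = 115.9°, B = 125.9°; Δs = -13·(0.9206 − sin(2π·0.9206)/(2π)) = -12.9577; s = 39.0000 − 12.9577 = 26.0423
segment 3 (171.4° to 297.3°, cycloidal, h = -13) is passed completely: s = 39.0000 + (-13) = 26.0000
θ = 313.4° falls in segment 4 (297.3° to 360°, uniform, h = -26): β = 313.4 − 297.3 = 16.1°, B = 62.7°; Δs = -26·16.1/62.7 = -6.6762; s = 26.0000 − 6.6762 = 19.3238
θ=195.8°: R = R0 + s = 26 + 38.4219 = 64.4219
θ=287.3°: R = R0 + s = 26 + 26.0423 = 52.0423
θ=313.4°: R = R0 + s = 26 + 19.3238 = 45.3238

θ=195.8°: 64.4219
θ=287.3°: 52.0423
θ=313.4°: 45.3238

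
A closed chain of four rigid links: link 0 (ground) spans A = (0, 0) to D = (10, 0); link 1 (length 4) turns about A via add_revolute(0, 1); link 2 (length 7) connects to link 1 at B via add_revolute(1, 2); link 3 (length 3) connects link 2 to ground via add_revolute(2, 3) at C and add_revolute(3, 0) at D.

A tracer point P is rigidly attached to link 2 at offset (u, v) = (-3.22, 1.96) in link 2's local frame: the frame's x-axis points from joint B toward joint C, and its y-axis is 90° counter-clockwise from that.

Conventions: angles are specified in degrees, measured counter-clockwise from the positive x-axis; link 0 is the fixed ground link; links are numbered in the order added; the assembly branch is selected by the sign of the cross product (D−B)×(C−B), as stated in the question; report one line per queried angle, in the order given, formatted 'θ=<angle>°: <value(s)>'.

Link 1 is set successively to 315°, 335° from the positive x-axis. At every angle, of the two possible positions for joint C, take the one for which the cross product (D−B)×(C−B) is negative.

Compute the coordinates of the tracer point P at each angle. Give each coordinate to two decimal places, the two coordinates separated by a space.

A=(0,0), D=(10.00,0)
θ=315°: B = A + 4.00·(cos315°, sin315°) = (2.8284, -2.8284)
θ=315°: |BD| = 7.7092
θ=315°: circle(B,7.00) ∩ circle(D,3.00): a=6.4489, h=2.7224
θ=315°:   candidates: C₊=(7.8288,2.0702) cross=20.988; C₋=(9.8264,-2.9950) cross=-20.988
θ=315°:   branch - wants cross < 0 → take C=(9.8264,-2.9950) (cross=-20.988)
θ=315°: ex = (C−B)/|BC| = (0.9997,-0.0238); ey = (0.0238,0.9997)
θ=315°: P = B + -3.22·ex + 1.96·ey = (-0.3440,-0.7924)
θ=335°: B = A + 4.00·(cos335°, sin335°) = (3.6252, -1.6905)
θ=335°: |BD| = 6.5951
θ=335°: circle(B,7.00) ∩ circle(D,3.00): a=6.3301, h=2.9883
θ=335°:   candidates: C₊=(8.9779,2.8205) cross=19.708; C₋=(10.5098,-2.9564) cross=-19.708
θ=335°:   branch - wants cross < 0 → take C=(10.5098,-2.9564) (cross=-19.708)
θ=335°: ex = (C−B)/|BC| = (0.9835,-0.1808); ey = (0.1808,0.9835)
θ=335°: P = B + -3.22·ex + 1.96·ey = (0.8128,0.8195)

θ=315°: -0.34 -0.79
θ=335°: 0.81 0.82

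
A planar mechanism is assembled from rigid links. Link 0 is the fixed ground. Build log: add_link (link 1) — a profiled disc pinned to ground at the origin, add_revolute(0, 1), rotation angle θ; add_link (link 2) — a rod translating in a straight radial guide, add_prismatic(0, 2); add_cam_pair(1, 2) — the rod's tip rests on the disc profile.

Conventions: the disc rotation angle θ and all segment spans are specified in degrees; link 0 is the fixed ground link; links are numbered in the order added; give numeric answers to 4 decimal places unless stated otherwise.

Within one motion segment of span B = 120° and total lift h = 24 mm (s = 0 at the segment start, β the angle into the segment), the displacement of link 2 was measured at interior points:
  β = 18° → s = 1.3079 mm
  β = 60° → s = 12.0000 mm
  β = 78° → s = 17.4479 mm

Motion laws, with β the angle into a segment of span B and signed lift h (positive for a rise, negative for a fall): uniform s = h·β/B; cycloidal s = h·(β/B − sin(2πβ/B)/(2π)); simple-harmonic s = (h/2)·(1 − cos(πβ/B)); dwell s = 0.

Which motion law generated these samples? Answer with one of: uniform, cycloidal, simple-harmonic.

candidates at β/B = r: uniform s = h·r (linear in β); cycloidal s = h·(r − sin(2πr)/(2π)); simple-harmonic s = (h/2)(1 − cos(πr))
β=18°: printed 1.3079 | uniform 3.6000, cycloidal 0.5098, simple-harmonic 1.3079
β=60°: printed 12.0000 | uniform 12.0000, cycloidal 12.0000, simple-harmonic 12.0000
β=78°: printed 17.4479 | uniform 15.6000, cycloidal 18.6902, simple-harmonic 17.4479
only one law matches every sample → simple-harmonic

simple-harmonic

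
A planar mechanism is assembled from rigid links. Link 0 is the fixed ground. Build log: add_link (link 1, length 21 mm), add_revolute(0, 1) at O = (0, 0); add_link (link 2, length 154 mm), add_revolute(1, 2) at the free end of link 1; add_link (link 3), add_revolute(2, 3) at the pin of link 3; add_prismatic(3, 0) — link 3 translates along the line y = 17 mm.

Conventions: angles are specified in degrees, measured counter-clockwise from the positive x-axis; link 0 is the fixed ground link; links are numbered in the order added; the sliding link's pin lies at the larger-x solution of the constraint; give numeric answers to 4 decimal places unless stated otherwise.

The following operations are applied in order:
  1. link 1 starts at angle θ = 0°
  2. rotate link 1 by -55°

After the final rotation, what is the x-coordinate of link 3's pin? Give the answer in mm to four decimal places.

geometry: r = 21 mm, L = 154 mm, e = 17 mm; θ starts at 0°
rotate link 1 by -55°: θ ← 0° -55° = -55°
crank pin P = (r cos θ, r sin θ) = (12.045105, -17.202193)
h = r sin θ − e = -17.202193 − 17 = -34.202193
x = r cos θ + √(L² − h²) = 12.045105 + 150.153954 = 162.199059

162.1991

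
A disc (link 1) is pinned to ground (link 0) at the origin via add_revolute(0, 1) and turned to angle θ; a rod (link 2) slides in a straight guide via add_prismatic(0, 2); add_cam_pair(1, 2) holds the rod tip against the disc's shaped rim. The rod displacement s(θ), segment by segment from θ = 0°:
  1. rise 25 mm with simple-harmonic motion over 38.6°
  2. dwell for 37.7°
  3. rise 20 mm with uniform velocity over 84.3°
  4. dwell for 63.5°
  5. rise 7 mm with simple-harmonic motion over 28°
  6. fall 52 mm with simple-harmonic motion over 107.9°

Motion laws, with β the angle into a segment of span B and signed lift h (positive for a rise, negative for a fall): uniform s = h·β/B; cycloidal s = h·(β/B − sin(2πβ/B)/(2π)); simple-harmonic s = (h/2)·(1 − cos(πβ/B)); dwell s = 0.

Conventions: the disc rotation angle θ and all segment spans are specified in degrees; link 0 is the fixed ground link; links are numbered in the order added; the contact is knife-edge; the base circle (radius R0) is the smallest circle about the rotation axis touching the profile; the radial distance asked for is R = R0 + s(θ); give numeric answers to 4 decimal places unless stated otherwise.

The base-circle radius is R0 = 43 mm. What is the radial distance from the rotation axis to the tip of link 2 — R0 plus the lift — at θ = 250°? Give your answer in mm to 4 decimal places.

segment 1 (0° to 38.6°, simple-harmonic, h = 25) is passed completely: s = 0.0000 + (25) = 25.0000
segment 2 (38.6° to 76.3°, dwell): s unchanged at 25.0000
segment 3 (76.3° to 160.6°, uniform, h = 20) is passed completely: s = 25.0000 + (20) = 45.0000
segment 4 (160.6° to 224.1°, dwell): s unchanged at 45.0000
θ = 250° falls in segment 5 (224.1° to 252.1°, simple-harmonic, h = 7): β = 250 − 224.1 = 25.9°, B = 28°; Δs = 7/2·(1 − cos(π·0.9250)) = 6.9033; s = 45.0000 + 6.9033 = 51.9033
R = R0 + s = 43 + 51.9033 = 94.9033

94.9033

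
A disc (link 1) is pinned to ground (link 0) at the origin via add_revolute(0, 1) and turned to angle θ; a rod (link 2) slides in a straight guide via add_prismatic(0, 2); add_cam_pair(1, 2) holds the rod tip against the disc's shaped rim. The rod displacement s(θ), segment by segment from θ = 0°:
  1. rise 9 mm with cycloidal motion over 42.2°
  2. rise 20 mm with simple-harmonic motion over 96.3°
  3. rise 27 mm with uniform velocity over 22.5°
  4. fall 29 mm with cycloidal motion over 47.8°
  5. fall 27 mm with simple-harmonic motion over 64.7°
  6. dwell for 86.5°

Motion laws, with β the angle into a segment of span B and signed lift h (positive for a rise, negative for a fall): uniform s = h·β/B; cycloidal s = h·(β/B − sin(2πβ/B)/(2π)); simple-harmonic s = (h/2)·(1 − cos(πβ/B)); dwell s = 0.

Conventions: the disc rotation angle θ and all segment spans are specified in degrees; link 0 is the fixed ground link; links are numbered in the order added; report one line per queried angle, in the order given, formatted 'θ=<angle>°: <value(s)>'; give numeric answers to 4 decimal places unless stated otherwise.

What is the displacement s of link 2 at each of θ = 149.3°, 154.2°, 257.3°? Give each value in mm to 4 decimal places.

segment 1 (0° to 42.2°, cycloidal, h = 9) is passed completely: s = 0.0000 + (9) = 9.0000
segment 2 (42.2° to 138.5°, simple-harmonic, h = 20) is passed completely: s = 9.0000 + (20) = 29.0000
θ = 149.3° falls in segment 3 (138.5° to 161°, uniform, h = 27): β = 149.3 − 138.5 = 10.8°, B = 22.5°; Δs = 27·10.8/22.5 = 12.9600; s = 29.0000 + 12.9600 = 41.9600
θ = 154.2° falls in segment 3 (138.5° to 161°, uniform, h = 27): β = 154.2 − 138.5 = 15.7°, B = 22.5°; Δs = 27·15.7/22.5 = 18.8400; s = 29.0000 + 18.8400 = 47.8400
segment 3 (138.5° to 161°, uniform, h = 27) is passed completely: s = 29.0000 + (27) = 56.0000
segment 4 (161° to 208.8°, cycloidal, h = -29) is passed completely: s = 56.0000 + (-29) = 27.0000
θ = 257.3° falls in segment 5 (208.8° to 273.5°, simple-harmonic, h = -27): β = 257.3 − 208.8 = 48.5°, B = 64.7°; Δs = -27/2·(1 − cos(π·0.7496)) = -23.0343; s = 27.0000 − 23.0343 = 3.9657

θ=149.3°: 41.9600
θ=154.2°: 47.8400
θ=257.3°: 3.9657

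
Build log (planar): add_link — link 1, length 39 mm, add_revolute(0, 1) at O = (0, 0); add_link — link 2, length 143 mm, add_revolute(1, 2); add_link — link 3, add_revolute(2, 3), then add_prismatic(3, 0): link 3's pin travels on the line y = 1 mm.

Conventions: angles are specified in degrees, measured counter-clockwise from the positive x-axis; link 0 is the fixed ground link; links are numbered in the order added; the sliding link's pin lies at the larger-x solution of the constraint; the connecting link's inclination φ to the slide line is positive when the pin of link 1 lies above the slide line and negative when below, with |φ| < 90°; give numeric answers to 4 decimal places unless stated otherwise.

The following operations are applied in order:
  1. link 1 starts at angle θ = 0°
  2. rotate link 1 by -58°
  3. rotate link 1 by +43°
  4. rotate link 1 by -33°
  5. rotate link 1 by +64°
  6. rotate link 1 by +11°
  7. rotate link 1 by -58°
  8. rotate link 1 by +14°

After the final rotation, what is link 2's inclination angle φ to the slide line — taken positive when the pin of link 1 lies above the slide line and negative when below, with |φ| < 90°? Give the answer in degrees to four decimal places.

geometry: r = 39 mm, L = 143 mm, e = 1 mm; θ starts at 0°
rotate link 1 by -58°: θ ← 0° -58° = -58°
rotate link 1 by +43°: θ ← -58° +43° = -15°
rotate link 1 by -33°: θ ← -15° -33° = -48°
rotate link 1 by +64°: θ ← -48° +64° = 16°
rotate link 1 by +11°: θ ← 16° +11° = 27°
rotate link 1 by -58°: θ ← 27° -58° = -31°
rotate link 1 by +14°: θ ← -31° +14° = -17°
h = r sin θ − e = -11.402496 − 1 = -12.402496
sin φ = h / L = -12.402496 / 143 = -0.08673074
φ = arcsin(-0.08673074) = -4.975557°

-4.9756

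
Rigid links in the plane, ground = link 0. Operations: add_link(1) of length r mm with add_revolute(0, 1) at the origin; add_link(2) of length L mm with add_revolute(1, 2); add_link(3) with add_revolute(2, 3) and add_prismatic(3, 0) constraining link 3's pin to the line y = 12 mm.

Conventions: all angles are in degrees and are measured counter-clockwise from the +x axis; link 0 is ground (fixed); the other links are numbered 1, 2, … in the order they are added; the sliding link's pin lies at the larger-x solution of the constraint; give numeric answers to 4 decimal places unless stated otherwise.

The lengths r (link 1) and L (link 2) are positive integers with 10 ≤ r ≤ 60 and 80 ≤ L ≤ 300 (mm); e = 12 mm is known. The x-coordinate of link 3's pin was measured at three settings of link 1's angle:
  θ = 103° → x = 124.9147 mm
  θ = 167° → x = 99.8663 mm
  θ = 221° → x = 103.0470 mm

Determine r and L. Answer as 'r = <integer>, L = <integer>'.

constraint per measurement: (x − r cos θ)² + (r sin θ − e)² = L²
subtracting the θ₁ and θ₂ equations cancels the r² and L² terms:
r = (x₁² − x₂²) / (2[(x₁cos θ₁ + e sin θ₁) − (x₂cos θ₂ + e sin θ₂)]) = 36.0000 → r = 36
L² = (x₁ − r cos θ₁)² + (r sin θ₁ − e)² = 18225.0045 → L = 135.0000 → L = 135
check at θ₃=221°: x = 103.0470 (printed 103.0470) ✓

r = 36, L = 135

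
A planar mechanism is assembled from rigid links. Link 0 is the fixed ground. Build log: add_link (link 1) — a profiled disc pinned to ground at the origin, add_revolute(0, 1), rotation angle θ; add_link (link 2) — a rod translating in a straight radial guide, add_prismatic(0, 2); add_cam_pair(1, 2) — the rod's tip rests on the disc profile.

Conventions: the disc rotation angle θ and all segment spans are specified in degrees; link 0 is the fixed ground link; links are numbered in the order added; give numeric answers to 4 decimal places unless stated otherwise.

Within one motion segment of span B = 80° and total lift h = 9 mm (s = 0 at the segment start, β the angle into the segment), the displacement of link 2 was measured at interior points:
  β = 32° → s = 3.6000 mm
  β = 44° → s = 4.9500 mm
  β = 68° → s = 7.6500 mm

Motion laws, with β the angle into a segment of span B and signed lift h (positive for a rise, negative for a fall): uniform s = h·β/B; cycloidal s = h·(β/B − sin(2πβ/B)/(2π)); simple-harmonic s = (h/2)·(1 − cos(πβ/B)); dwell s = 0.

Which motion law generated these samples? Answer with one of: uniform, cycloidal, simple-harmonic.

candidates at β/B = r: uniform s = h·r (linear in β); cycloidal s = h·(r − sin(2πr)/(2π)); simple-harmonic s = (h/2)(1 − cos(πr))
β=32°: printed 3.6000 | uniform 3.6000, cycloidal 2.7581, simple-harmonic 3.1094
β=44°: printed 4.9500 | uniform 4.9500, cycloidal 5.3926, simple-harmonic 5.2040
β=68°: printed 7.6500 | uniform 7.6500, cycloidal 8.8088, simple-harmonic 8.5095
only one law matches every sample → uniform

uniform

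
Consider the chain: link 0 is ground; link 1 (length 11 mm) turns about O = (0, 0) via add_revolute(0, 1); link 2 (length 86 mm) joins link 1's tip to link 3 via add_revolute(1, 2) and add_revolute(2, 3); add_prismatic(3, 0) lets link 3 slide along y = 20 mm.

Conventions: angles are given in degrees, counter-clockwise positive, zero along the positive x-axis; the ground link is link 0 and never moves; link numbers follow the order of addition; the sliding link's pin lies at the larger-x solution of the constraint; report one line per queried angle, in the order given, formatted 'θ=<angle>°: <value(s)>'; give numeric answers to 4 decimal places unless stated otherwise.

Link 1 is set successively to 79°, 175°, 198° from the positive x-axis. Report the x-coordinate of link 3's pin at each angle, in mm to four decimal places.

geometry: r = 11 mm, L = 86 mm, e = 20 mm
θ=79°: crank pin P = (r cos θ, r sin θ) = (2.098899, 10.797899)
θ=79°: h = r sin θ − e = 10.797899 − 20 = -9.202101
θ=79°: x = r cos θ + √(L² − h²) = 2.098899 + 85.506265 = 87.605164
θ=175°: crank pin P = (r cos θ, r sin θ) = (-10.958142, 0.958713)
θ=175°: h = r sin θ − e = 0.958713 − 20 = -19.041287
θ=175°: x = r cos θ + √(L² − h²) = -10.958142 + 83.865544 = 72.907402
θ=198°: crank pin P = (r cos θ, r sin θ) = (-10.461622, -3.399187)
θ=198°: h = r sin θ − e = -3.399187 − 20 = -23.399187
θ=198°: x = r cos θ + √(L² − h²) = -10.461622 + 82.755532 = 72.293910

θ=79°: 87.6052
θ=175°: 72.9074
θ=198°: 72.2939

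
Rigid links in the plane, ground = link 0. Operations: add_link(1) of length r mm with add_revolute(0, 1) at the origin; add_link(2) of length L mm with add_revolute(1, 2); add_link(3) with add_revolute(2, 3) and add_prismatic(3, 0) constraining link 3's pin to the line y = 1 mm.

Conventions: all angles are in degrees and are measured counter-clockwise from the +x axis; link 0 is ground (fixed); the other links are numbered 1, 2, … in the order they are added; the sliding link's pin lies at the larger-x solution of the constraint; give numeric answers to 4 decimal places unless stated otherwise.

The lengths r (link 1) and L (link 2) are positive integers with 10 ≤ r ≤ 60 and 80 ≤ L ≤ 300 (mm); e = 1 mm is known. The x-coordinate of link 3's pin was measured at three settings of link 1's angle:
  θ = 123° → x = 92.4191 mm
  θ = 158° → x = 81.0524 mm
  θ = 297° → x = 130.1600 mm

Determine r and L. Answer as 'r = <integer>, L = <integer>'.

constraint per measurement: (x − r cos θ)² + (r sin θ − e)² = L²
subtracting the θ₁ and θ₂ equations cancels the r² and L² terms:
r = (x₁² − x₂²) / (2[(x₁cos θ₁ + e sin θ₁) − (x₂cos θ₂ + e sin θ₂)]) = 39.0000 → r = 39
L² = (x₁ − r cos θ₁)² + (r sin θ₁ − e)² = 13924.0076 → L = 118.0000 → L = 118
check at θ₃=297°: x = 130.1600 (printed 130.1600) ✓

r = 39, L = 118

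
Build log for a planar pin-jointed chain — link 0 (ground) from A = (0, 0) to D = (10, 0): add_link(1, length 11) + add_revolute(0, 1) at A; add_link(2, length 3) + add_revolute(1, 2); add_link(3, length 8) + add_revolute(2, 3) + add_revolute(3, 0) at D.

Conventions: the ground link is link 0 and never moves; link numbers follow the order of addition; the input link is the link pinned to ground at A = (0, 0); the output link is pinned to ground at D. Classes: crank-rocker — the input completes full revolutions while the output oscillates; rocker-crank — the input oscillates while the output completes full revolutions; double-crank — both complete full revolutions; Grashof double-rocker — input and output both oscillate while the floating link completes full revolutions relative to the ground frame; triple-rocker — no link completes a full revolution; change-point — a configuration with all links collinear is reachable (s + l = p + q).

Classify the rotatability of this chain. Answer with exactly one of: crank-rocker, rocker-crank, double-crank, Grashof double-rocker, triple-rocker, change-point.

lengths: ground=10, input=11, coupler=3, output=8
sorted: s=3 (shortest), l=11 (longest), p+q=18
s + l = 14 vs p + q = 18
s + l < p + q (Grashof) with shortest = coupler link → Grashof double-rocker

Grashof double-rocker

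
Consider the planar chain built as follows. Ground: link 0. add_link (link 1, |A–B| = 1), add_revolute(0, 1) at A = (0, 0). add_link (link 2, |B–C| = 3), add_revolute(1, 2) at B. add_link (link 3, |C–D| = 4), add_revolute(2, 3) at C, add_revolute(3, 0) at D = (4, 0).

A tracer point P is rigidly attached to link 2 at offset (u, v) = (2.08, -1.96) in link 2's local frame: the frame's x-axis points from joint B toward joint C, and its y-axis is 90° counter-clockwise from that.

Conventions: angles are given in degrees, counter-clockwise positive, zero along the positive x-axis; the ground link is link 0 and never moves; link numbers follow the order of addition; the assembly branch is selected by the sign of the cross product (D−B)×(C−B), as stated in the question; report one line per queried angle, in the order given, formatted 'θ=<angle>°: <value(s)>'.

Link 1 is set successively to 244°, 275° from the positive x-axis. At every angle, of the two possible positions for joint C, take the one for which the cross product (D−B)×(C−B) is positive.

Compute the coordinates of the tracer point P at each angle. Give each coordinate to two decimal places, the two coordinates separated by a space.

A=(0,0), D=(4.00,0)
θ=244°: B = A + 1.00·(cos244°, sin244°) = (-0.4384, -0.8988)
θ=244°: |BD| = 4.5285
θ=244°: circle(B,3.00) ∩ circle(D,4.00): a=1.4913, h=2.6031
θ=244°:   candidates: C₊=(0.5067,1.9485) cross=11.788; C₋=(1.5399,-3.1541) cross=-11.788
θ=244°:   branch + wants cross > 0 → take C=(0.5067,1.9485) (cross=11.788)
θ=244°: ex = (C−B)/|BC| = (0.3150,0.9491); ey = (-0.9491,0.3150)
θ=244°: P = B + 2.08·ex + -1.96·ey = (2.0771,0.4579)
θ=275°: B = A + 1.00·(cos275°, sin275°) = (0.0872, -0.9962)
θ=275°: |BD| = 4.0377
θ=275°: circle(B,3.00) ∩ circle(D,4.00): a=1.1520, h=2.7700
θ=275°:   candidates: C₊=(0.5201,1.9724) cross=11.184; C₋=(1.8870,-3.3963) cross=-11.184
θ=275°:   branch + wants cross > 0 → take C=(0.5201,1.9724) (cross=11.184)
θ=275°: ex = (C−B)/|BC| = (0.1443,0.9895); ey = (-0.9895,0.1443)
θ=275°: P = B + 2.08·ex + -1.96·ey = (2.3268,0.7792)

θ=244°: 2.08 0.46
θ=275°: 2.33 0.78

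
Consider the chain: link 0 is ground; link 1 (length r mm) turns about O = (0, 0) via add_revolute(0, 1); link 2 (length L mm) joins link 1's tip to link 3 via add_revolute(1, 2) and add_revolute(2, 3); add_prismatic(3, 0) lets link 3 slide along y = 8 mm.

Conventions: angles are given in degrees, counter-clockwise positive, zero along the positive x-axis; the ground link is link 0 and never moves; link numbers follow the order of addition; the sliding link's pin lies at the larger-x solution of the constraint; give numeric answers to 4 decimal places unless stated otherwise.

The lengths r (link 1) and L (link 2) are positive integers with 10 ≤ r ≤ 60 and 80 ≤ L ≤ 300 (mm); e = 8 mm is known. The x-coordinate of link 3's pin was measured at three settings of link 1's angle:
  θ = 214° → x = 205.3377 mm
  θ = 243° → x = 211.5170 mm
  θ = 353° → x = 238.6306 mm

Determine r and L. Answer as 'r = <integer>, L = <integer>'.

constraint per measurement: (x − r cos θ)² + (r sin θ − e)² = L²
subtracting the θ₁ and θ₂ equations cancels the r² and L² terms:
r = (x₁² − x₂²) / (2[(x₁cos θ₁ + e sin θ₁) − (x₂cos θ₂ + e sin θ₂)]) = 18.0001 → r = 18
L² = (x₁ − r cos θ₁)² + (r sin θ₁ − e)² = 48840.9947 → L = 221.0000 → L = 221
check at θ₃=353°: x = 238.6306 (printed 238.6306) ✓

r = 18, L = 221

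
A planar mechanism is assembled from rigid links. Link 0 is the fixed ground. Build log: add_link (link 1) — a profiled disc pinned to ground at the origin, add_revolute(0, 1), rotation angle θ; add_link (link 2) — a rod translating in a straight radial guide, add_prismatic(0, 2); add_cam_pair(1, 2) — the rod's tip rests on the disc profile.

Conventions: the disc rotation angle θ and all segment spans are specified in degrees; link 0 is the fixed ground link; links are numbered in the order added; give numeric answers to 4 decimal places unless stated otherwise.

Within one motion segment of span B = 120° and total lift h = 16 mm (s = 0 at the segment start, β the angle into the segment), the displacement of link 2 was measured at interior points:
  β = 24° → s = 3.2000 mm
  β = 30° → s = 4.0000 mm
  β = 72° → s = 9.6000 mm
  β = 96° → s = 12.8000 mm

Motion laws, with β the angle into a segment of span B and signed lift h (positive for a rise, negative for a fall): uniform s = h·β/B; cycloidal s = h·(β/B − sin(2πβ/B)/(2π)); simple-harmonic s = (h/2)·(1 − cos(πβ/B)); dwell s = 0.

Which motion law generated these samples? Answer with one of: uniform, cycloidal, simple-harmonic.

candidates at β/B = r: uniform s = h·r (linear in β); cycloidal s = h·(r − sin(2πr)/(2π)); simple-harmonic s = (h/2)(1 − cos(πr))
β=24°: printed 3.2000 | uniform 3.2000, cycloidal 0.7782, simple-harmonic 1.5279
β=30°: printed 4.0000 | uniform 4.0000, cycloidal 1.4535, simple-harmonic 2.3431
β=72°: printed 9.6000 | uniform 9.6000, cycloidal 11.0968, simple-harmonic 10.4721
β=96°: printed 12.8000 | uniform 12.8000, cycloidal 15.2218, simple-harmonic 14.4721
only one law matches every sample → uniform

uniform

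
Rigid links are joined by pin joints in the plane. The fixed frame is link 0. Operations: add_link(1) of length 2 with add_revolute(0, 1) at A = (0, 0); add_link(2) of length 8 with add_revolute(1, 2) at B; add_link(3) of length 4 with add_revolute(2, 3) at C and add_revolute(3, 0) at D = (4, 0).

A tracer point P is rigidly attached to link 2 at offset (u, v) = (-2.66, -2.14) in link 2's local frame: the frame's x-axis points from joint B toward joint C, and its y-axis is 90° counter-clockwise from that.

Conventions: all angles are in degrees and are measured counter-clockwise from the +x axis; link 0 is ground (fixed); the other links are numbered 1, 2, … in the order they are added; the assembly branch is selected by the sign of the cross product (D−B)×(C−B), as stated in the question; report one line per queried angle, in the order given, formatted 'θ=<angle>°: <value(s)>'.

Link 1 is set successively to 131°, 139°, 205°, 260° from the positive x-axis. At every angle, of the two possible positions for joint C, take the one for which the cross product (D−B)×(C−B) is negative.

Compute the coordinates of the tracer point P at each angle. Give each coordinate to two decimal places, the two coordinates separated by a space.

A=(0,0), D=(4.00,0)
θ=131°: B = A + 2.00·(cos131°, sin131°) = (-1.3121, 1.5094)
θ=131°: |BD| = 5.5224
θ=131°: circle(B,8.00) ∩ circle(D,4.00): a=7.1071, h=3.6727
θ=131°:   candidates: C₊=(6.5282,3.0997) cross=20.282; C₋=(4.5205,-3.9660) cross=-20.282
θ=131°:   branch - wants cross < 0 → take C=(4.5205,-3.9660) (cross=-20.282)
θ=131°: ex = (C−B)/|BC| = (0.7291,-0.6844); ey = (0.6844,0.7291)
θ=131°: P = B + -2.66·ex + -2.14·ey = (-4.7161,1.7698)
θ=139°: B = A + 2.00·(cos139°, sin139°) = (-1.5094, 1.3121)
θ=139°: |BD| = 5.6635
θ=139°: circle(B,8.00) ∩ circle(D,4.00): a=7.0694, h=3.7448
θ=139°:   candidates: C₊=(6.2352,3.3172) cross=21.209; C₋=(4.5001,-3.9686) cross=-21.209
θ=139°:   branch - wants cross < 0 → take C=(4.5001,-3.9686) (cross=-21.209)
θ=139°: ex = (C−B)/|BC| = (0.7512,-0.6601); ey = (0.6601,0.7512)
θ=139°: P = B + -2.66·ex + -2.14·ey = (-4.9202,1.4604)
θ=205°: B = A + 2.00·(cos205°, sin205°) = (-1.8126, -0.8452)
θ=205°: |BD| = 5.8737
θ=205°: circle(B,8.00) ∩ circle(D,4.00): a=7.0229, h=3.8314
θ=205°:   candidates: C₊=(4.5858,3.9569) cross=22.505; C₋=(5.6885,-3.6262) cross=-22.505
θ=205°:   branch - wants cross < 0 → take C=(5.6885,-3.6262) (cross=-22.505)
θ=205°: ex = (C−B)/|BC| = (0.9376,-0.3476); ey = (0.3476,0.9376)
θ=205°: P = B + -2.66·ex + -2.14·ey = (-5.0506,-1.9271)
θ=260°: B = A + 2.00·(cos260°, sin260°) = (-0.3473, -1.9696)
θ=260°: |BD| = 4.7727
θ=260°: circle(B,8.00) ∩ circle(D,4.00): a=7.4150, h=3.0030
θ=260°:   candidates: C₊=(5.1675,3.8258) cross=14.333; C₋=(7.6461,-1.6449) cross=-14.333
θ=260°:   branch - wants cross < 0 → take C=(7.6461,-1.6449) (cross=-14.333)
θ=260°: ex = (C−B)/|BC| = (0.9992,0.0406); ey = (-0.0406,0.9992)
θ=260°: P = B + -2.66·ex + -2.14·ey = (-2.9183,-4.2158)

θ=131°: -4.72 1.77
θ=139°: -4.92 1.46
θ=205°: -5.05 -1.93
θ=260°: -2.92 -4.22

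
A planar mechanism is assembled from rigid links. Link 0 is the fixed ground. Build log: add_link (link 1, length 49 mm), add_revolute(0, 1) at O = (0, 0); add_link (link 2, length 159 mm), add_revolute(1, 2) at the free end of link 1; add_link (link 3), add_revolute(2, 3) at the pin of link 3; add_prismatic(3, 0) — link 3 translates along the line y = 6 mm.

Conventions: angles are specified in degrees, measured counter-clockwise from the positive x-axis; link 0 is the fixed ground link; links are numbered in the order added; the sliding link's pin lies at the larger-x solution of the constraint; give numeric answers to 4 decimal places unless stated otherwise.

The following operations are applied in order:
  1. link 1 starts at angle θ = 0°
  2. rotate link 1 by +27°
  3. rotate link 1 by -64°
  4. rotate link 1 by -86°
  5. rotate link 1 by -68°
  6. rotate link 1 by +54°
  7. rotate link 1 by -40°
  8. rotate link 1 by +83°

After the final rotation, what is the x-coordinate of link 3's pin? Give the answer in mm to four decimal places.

geometry: r = 49 mm, L = 159 mm, e = 6 mm; θ starts at 0°
rotate link 1 by +27°: θ ← 0° +27° = 27°
rotate link 1 by -64°: θ ← 27° -64° = -37°
rotate link 1 by -86°: θ ← -37° -86° = -123°
rotate link 1 by -68°: θ ← -123° -68° = -191°
rotate link 1 by +54°: θ ← -191° +54° = -137°
rotate link 1 by -40°: θ ← -137° -40° = -177°
rotate link 1 by +83°: θ ← -177° +83° = -94°
crank pin P = (r cos θ, r sin θ) = (-3.418067, -48.880638)
h = r sin θ − e = -48.880638 − 6 = -54.880638
x = r cos θ + √(L² − h²) = -3.418067 + 149.228401 = 145.810333

145.8103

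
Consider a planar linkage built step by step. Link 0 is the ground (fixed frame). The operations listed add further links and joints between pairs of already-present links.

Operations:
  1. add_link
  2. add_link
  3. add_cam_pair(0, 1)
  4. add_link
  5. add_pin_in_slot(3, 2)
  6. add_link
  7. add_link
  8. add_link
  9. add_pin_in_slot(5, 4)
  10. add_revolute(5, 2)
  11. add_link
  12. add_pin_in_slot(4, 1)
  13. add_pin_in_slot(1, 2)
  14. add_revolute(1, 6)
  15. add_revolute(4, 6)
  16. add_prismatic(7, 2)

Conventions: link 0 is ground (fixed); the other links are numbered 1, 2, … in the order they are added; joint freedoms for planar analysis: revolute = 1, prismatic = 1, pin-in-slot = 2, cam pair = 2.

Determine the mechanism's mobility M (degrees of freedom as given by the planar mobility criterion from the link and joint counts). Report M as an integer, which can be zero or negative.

link 0 = ground. State L|J1|J2 = 1|0|0
+link1  2|0|0
+link2  3|0|0
C(0,1) f=2→J2  3|0|1
+link3  4|0|1
PS(3,2) f=2→J2  4|0|2
+link4  5|0|2
+link5  6|0|2
+link6  7|0|2
PS(5,4) f=2→J2  7|0|3
R(5,2) f=1→J1  7|1|3
+link7  8|1|3
PS(4,1) f=2→J2  8|1|4
PS(1,2) f=2→J2  8|1|5
R(1,6) f=1→J1  8|2|5
R(4,6) f=1→J1  8|3|5
P(7,2) f=1→J1  8|4|5
M = 3(8−1)−2·4−5 = 21−8−5 = 8

M = 8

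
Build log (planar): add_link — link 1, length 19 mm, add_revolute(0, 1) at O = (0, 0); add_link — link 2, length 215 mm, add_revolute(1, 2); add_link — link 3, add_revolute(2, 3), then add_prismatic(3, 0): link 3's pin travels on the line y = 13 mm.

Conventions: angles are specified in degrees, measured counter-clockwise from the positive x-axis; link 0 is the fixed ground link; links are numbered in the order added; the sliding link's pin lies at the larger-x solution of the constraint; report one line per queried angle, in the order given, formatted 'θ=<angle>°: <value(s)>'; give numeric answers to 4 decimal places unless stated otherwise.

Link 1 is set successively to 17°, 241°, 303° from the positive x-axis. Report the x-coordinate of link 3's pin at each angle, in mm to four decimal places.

geometry: r = 19 mm, L = 215 mm, e = 13 mm
θ=17°: crank pin P = (r cos θ, r sin θ) = (18.169790, 5.555062)
θ=17°: h = r sin θ − e = 5.555062 − 13 = -7.444938
θ=17°: x = r cos θ + √(L² − h²) = 18.169790 + 214.871061 = 233.040851
θ=241°: crank pin P = (r cos θ, r sin θ) = (-9.211383, -16.617774)
θ=241°: h = r sin θ − e = -16.617774 − 13 = -29.617774
θ=241°: x = r cos θ + √(L² − h²) = -9.211383 + 212.950199 = 203.738817
θ=303°: crank pin P = (r cos θ, r sin θ) = (10.348142, -15.934741)
θ=303°: h = r sin θ − e = -15.934741 − 13 = -28.934741
θ=303°: x = r cos θ + √(L² − h²) = 10.348142 + 213.044082 = 223.392223

θ=17°: 233.0409
θ=241°: 203.7388
θ=303°: 223.3922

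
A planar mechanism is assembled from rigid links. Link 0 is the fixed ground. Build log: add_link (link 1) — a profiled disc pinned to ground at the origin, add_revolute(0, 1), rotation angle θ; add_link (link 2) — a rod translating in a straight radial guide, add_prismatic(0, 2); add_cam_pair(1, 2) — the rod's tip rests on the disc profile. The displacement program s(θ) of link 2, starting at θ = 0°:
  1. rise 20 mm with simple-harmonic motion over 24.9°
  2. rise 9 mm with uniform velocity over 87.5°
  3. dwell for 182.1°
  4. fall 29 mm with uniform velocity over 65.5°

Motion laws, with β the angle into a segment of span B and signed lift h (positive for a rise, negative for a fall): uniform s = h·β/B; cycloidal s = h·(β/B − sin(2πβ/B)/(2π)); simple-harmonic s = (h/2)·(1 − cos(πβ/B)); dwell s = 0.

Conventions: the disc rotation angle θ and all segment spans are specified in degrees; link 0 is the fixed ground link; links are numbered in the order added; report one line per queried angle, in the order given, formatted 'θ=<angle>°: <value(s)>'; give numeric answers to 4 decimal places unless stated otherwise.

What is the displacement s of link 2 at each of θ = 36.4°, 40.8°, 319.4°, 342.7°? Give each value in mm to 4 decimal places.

seg 1 [0°–24.9°] simple-harmonic, h=20: full span → s += 20 → s = 20.0000
seg 2 [24.9°–112.4°] uniform, h=9: θ=36.4° here. β=11.5, B=87.5. 9·11.5/87.5 = 1.1829 → s = 21.1829
seg 2 [24.9°–112.4°] uniform, h=9: θ=40.8° here. β=15.9, B=87.5. 9·15.9/87.5 = 1.6354 → s = 21.6354
seg 2 [24.9°–112.4°] uniform, h=9: full span → s += 9 → s = 29.0000
seg 3 [112.4°–294.5°] dwell: s stays 29.0000
seg 4 [294.5°–360°] uniform, h=-29: θ=319.4° here. β=24.9, B=65.5. -29·24.9/65.5 = -11.0244 → s = 17.9756
seg 4 [294.5°–360°] uniform, h=-29: θ=342.7° here. β=48.2, B=65.5. -29·48.2/65.5 = -21.3405 → s = 7.6595

θ=36.4°: 21.1829
θ=40.8°: 21.6354
θ=319.4°: 17.9756
θ=342.7°: 7.6595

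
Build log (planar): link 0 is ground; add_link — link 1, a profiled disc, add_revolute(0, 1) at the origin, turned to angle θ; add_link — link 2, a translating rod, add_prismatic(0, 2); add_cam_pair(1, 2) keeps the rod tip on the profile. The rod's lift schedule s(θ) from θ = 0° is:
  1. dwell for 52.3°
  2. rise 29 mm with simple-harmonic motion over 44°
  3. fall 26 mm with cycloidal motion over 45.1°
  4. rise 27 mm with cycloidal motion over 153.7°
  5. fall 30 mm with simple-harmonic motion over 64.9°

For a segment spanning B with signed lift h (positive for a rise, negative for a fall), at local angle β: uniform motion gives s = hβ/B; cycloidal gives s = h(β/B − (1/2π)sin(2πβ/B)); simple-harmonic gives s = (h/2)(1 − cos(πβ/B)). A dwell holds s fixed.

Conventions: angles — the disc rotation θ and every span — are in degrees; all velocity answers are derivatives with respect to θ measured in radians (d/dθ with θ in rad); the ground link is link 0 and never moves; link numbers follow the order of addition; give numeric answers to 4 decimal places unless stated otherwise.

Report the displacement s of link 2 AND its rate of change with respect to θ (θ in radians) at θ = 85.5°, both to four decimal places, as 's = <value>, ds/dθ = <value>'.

seg 1 [0°–52.3°] dwell: s stays 0.0000
seg 2 [52.3°–96.3°] simple-harmonic, h=29: θ=85.5° here. β=33.2, B=44. 29/2·(1 − cos(π·0.7545)) = 24.8984 → s = 24.8984
velocity in seg [52.3°–96.3°] (simple-harmonic), θ in radians: β = 33.2° = 0.5794 rad, B = 44° = 0.7679 rad; ds/dθ = (πh/(2B)) sin(πβ/B) = (π·29/(2·0.7679)) sin(π·0.7545) = 41.341069 mm/rad

s = 24.8984, ds/dθ = 41.3411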